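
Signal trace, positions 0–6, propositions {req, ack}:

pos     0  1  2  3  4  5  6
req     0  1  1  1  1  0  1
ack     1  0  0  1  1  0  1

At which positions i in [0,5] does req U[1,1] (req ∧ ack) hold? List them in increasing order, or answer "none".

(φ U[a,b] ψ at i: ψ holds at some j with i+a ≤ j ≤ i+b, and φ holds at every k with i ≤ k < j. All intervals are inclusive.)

Evaluate at each i in [0,5]:
  i=0: ✗ (no rhs in [1,1])
  i=1: ✗ (no rhs in [2,2])
  i=2: ✓ (rhs at j=3; lhs holds on [2,2])
  i=3: ✓ (rhs at j=4; lhs holds on [3,3])
  i=4: ✗ (no rhs in [5,5])
  i=5: ✗ (lhs fails at k=5 before rhs at j=6)

2, 3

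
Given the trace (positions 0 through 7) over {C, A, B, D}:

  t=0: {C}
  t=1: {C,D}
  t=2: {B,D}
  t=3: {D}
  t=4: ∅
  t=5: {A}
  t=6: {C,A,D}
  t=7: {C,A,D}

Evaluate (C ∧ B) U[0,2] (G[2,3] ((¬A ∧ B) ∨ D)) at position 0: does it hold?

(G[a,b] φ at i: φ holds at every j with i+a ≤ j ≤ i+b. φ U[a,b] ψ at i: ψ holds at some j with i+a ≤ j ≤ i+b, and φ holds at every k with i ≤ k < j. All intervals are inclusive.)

Need some j in [0,2] with G[2,3] ((¬A ∧ B) ∨ D), and (C ∧ B) at every k in [0,j-1].
  j=0: G[2,3] ((¬A ∧ B) ∨ D) holds; no prefix to check → satisfied.

Holds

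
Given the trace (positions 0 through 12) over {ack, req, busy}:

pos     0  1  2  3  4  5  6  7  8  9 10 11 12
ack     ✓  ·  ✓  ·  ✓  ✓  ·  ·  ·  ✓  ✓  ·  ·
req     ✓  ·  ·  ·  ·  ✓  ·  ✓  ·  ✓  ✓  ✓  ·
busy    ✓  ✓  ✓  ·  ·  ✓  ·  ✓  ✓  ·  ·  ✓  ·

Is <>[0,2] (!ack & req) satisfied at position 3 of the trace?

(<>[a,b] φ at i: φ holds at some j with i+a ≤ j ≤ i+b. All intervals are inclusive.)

Check (!ack & req) at each j in [3,5]:
  j=3: false
  j=4: false
  j=5: false
No position in the window satisfies it → formula fails.

Does not hold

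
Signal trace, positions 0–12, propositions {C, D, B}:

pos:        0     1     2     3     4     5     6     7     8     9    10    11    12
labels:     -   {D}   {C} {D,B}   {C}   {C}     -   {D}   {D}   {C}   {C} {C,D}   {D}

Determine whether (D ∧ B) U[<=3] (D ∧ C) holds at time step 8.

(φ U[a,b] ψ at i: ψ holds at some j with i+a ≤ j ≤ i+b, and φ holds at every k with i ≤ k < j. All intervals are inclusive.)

Does not hold

Need some j in [8,11] with (D ∧ C), and (D ∧ B) at every k in [8,j-1].
  j=8: (D ∧ C) false.
  j=9: (D ∧ C) false.
  j=10: (D ∧ C) false.
  j=11: (D ∧ C) holds, but (D ∧ B) fails at k=8 → not this j.
No j in the window works → until fails.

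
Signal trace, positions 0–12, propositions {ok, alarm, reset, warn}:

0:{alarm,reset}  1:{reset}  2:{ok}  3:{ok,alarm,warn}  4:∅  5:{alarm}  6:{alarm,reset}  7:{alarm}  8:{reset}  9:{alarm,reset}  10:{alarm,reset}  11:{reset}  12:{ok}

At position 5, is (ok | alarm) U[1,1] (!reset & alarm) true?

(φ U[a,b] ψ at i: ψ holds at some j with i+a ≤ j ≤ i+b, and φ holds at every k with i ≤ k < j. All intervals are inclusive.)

Does not hold

Need some j in [6,6] with (!reset & alarm), and (ok | alarm) at every k in [5,j-1].
  j=6: (!reset & alarm) false.
No j in the window works → until fails.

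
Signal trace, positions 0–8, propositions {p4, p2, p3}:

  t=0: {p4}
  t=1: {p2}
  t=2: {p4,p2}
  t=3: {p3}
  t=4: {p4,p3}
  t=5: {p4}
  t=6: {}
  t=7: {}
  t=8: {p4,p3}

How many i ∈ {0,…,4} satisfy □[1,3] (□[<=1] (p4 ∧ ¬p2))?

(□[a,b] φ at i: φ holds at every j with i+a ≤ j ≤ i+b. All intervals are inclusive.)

0

Evaluate at each i in [0,4]:
  i=0: ✗ (fails at j=1)
  i=1: ✗ (fails at j=2)
  i=2: ✗ (fails at j=3)
  i=3: ✗ (fails at j=5)
  i=4: ✗ (fails at j=5)
Positions where it holds: {} → 0.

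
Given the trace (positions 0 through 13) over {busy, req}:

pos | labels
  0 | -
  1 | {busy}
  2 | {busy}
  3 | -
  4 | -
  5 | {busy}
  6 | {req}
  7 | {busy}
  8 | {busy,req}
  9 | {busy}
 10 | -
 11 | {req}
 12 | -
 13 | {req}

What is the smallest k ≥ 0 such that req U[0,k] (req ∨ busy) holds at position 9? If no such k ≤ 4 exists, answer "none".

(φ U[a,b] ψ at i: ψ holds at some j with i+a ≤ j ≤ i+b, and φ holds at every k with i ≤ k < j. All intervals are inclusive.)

0

Need earliest j ≥ 9 with (req ∨ busy), and req at every k in [9,j-1].
  j=9: rhs holds (empty prefix). k = 0.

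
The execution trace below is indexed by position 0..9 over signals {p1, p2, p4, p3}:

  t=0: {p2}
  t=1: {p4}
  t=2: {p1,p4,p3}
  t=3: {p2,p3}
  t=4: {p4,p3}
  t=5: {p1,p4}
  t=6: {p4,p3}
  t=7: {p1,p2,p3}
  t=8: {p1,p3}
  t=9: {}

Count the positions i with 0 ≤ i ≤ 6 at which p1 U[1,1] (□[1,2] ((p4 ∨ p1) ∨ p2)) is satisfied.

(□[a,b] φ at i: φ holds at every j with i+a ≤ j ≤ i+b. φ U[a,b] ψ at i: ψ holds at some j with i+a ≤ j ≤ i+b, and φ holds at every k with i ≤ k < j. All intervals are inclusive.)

2

Evaluate at each i in [0,6]:
  i=0: ✗ (lhs fails at k=0 before rhs at j=1)
  i=1: ✗ (lhs fails at k=1 before rhs at j=2)
  i=2: ✓ (rhs at j=3; lhs holds on [2,2])
  i=3: ✗ (lhs fails at k=3 before rhs at j=4)
  i=4: ✗ (lhs fails at k=4 before rhs at j=5)
  i=5: ✓ (rhs at j=6; lhs holds on [5,5])
  i=6: ✗ (no rhs in [7,7])
Positions where it holds: {2, 5} → 2.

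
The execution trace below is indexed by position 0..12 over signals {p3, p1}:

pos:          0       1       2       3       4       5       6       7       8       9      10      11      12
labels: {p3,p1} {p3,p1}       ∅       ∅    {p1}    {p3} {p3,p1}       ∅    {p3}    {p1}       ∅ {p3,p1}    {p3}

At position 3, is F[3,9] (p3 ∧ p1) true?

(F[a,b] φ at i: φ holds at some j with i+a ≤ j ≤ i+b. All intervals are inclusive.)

Check (p3 ∧ p1) at each j in [6,12]:
  j=6: true
  j=7: false
  j=8: false
  j=9: false
  j=10: false
  j=11: true
  j=12: false
Found at j=6 → formula holds.

True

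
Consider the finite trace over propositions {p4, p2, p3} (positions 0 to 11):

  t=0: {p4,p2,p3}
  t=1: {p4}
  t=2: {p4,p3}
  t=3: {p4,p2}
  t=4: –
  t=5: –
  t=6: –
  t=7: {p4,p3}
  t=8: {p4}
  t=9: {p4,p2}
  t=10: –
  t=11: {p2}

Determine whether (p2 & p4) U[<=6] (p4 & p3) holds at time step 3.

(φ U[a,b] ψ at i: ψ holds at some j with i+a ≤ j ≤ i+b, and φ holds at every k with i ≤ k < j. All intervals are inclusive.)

False

Need some j in [3,9] with (p4 & p3), and (p2 & p4) at every k in [3,j-1].
  j=3: (p4 & p3) false.
  j=4: (p4 & p3) false.
  j=5: (p4 & p3) false.
  j=6: (p4 & p3) false.
  j=7: (p4 & p3) holds, but (p2 & p4) fails at k=4 → not this j.
  j=8: (p4 & p3) false.
  j=9: (p4 & p3) false.
No j in the window works → until fails.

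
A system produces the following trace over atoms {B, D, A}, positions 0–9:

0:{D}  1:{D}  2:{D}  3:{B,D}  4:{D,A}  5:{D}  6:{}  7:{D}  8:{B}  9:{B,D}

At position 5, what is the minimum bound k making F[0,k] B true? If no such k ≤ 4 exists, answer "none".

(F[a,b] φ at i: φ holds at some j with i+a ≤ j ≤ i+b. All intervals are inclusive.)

Scan j = 5,6,… for B:
  j=5: fails
  j=6: fails
  j=7: fails
  j=8: holds
First hit at j=8, so smallest k = 8-5 = 3.

3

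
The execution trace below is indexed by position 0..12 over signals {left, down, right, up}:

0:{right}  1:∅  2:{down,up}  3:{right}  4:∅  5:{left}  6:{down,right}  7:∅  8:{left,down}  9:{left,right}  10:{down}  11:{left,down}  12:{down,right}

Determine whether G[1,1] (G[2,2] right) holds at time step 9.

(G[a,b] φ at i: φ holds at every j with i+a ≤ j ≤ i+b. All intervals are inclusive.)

Holds

Check G[2,2] right at every j in [10,10]:
  j=10: holds on [12,12]
All positions satisfy it → formula holds.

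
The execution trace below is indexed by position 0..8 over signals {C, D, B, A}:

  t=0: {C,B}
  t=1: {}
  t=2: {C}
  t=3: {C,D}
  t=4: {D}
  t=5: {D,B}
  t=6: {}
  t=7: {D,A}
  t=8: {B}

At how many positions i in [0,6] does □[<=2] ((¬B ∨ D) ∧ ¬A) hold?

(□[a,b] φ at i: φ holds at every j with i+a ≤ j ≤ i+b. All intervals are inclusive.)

4

Evaluate at each i in [0,6]:
  i=0: ✗ (fails at j=0)
  i=1: ✓ (all of [1,3])
  i=2: ✓ (all of [2,4])
  i=3: ✓ (all of [3,5])
  i=4: ✓ (all of [4,6])
  i=5: ✗ (fails at j=7)
  i=6: ✗ (fails at j=7)
Positions where it holds: {1, 2, 3, 4} → 4.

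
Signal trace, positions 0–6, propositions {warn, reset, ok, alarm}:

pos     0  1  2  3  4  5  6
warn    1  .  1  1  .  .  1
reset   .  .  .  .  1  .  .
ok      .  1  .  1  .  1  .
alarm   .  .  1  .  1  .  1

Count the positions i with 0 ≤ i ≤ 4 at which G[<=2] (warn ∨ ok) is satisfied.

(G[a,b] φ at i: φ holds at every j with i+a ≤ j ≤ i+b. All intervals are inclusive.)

Evaluate at each i in [0,4]:
  i=0: ✓ (all of [0,2])
  i=1: ✓ (all of [1,3])
  i=2: ✗ (fails at j=4)
  i=3: ✗ (fails at j=4)
  i=4: ✗ (fails at j=4)
Positions where it holds: {0, 1} → 2.

2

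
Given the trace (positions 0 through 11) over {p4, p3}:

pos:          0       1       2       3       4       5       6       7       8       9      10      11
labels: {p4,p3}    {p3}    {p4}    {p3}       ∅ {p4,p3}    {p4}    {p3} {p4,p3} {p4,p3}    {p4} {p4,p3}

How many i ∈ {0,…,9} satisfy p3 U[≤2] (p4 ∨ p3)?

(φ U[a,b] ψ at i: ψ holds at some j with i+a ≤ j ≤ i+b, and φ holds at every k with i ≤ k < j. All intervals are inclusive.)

9

Evaluate at each i in [0,9]:
  i=0: ✓ (rhs at j=0)
  i=1: ✓ (rhs at j=1)
  i=2: ✓ (rhs at j=2)
  i=3: ✓ (rhs at j=3)
  i=4: ✗ (lhs fails at k=4 before rhs at j=5)
  i=5: ✓ (rhs at j=5)
  i=6: ✓ (rhs at j=6)
  i=7: ✓ (rhs at j=7)
  i=8: ✓ (rhs at j=8)
  i=9: ✓ (rhs at j=9)
Positions where it holds: {0, 1, 2, 3, 5, 6, 7, 8, 9} → 9.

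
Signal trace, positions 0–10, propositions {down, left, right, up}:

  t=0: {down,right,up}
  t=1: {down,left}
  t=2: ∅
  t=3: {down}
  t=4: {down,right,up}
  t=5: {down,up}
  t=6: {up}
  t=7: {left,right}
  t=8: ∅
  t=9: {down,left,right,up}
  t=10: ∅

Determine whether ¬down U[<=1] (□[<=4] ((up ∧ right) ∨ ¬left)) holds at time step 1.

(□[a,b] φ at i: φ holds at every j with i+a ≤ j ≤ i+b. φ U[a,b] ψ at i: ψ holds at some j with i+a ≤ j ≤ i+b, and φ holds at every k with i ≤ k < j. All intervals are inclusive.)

Need some j in [1,2] with □[<=4] ((up ∧ right) ∨ ¬left), and ¬down at every k in [1,j-1].
  j=1: □[<=4] ((up ∧ right) ∨ ¬left) — fails at 1.
  j=2: □[<=4] ((up ∧ right) ∨ ¬left) holds, but ¬down fails at k=1 → not this j.
No j in the window works → until fails.

No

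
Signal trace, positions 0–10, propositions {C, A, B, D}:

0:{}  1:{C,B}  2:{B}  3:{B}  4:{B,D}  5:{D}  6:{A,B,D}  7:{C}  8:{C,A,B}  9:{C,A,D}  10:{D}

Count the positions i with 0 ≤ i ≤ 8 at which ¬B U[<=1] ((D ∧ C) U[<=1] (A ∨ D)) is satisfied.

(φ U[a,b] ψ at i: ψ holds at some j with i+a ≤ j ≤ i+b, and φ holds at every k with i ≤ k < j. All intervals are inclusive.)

Evaluate at each i in [0,8]:
  i=0: ✗ (no rhs in [0,1])
  i=1: ✗ (no rhs in [1,2])
  i=2: ✗ (no rhs in [2,3])
  i=3: ✗ (lhs fails at k=3 before rhs at j=4)
  i=4: ✓ (rhs at j=4)
  i=5: ✓ (rhs at j=5)
  i=6: ✓ (rhs at j=6)
  i=7: ✓ (rhs at j=8; lhs holds on [7,7])
  i=8: ✓ (rhs at j=8)
Positions where it holds: {4, 5, 6, 7, 8} → 5.

5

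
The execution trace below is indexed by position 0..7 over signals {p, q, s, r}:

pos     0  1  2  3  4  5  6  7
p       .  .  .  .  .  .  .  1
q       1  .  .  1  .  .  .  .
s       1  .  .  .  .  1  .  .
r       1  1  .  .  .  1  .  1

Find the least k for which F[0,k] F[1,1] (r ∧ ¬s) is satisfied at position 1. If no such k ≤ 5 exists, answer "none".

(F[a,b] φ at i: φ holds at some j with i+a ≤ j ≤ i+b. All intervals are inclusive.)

5

Scan j = 1,2,… for F[1,1] (r ∧ ¬s):
  j=1: fails
  j=2: fails
  j=3: fails
  j=4: fails
  j=5: fails
  j=6: holds
First hit at j=6, so smallest k = 6-1 = 5.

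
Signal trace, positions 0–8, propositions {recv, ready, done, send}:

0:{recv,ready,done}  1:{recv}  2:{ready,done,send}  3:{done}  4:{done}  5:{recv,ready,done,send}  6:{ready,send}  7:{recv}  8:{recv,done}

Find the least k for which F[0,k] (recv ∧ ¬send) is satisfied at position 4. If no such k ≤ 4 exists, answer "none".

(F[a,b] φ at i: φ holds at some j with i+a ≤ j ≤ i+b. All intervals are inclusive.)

3

Scan j = 4,5,… for (recv ∧ ¬send):
  j=4: fails
  j=5: fails
  j=6: fails
  j=7: holds
First hit at j=7, so smallest k = 7-4 = 3.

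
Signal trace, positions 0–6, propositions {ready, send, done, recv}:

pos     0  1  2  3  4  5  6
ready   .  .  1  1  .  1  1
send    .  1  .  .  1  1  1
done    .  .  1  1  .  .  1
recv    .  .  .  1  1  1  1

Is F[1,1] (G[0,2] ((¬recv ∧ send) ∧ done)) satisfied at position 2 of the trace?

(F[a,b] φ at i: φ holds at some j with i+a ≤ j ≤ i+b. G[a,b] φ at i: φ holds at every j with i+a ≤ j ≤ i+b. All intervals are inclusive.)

Check G[0,2] ((¬recv ∧ send) ∧ done) at each j in [3,3]:
  j=3: fails at 3
No position in the window satisfies it → formula fails.

Does not hold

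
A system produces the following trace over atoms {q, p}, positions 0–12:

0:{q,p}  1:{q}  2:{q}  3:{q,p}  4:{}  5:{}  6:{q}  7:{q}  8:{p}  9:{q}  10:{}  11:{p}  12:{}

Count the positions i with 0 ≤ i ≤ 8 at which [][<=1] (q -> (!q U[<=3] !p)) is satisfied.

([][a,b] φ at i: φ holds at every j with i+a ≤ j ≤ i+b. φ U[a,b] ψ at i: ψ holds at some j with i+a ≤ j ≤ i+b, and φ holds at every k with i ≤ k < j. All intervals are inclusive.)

Evaluate at each i in [0,8]:
  i=0: ✗ (fails at j=0)
  i=1: ✓ (all of [1,2])
  i=2: ✗ (fails at j=3)
  i=3: ✗ (fails at j=3)
  i=4: ✓ (all of [4,5])
  i=5: ✓ (all of [5,6])
  i=6: ✓ (all of [6,7])
  i=7: ✓ (all of [7,8])
  i=8: ✓ (all of [8,9])
Positions where it holds: {1, 4, 5, 6, 7, 8} → 6.

6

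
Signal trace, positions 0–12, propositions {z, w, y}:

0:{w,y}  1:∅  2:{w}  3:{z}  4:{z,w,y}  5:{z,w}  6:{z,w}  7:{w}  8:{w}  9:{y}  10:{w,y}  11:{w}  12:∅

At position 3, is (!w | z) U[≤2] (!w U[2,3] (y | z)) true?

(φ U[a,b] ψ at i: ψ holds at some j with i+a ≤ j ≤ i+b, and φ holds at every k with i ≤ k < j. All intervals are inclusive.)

Does not hold

Need some j in [3,5] with (!w U[2,3] (y | z)), and (!w | z) at every k in [3,j-1].
  j=3: (!w U[2,3] (y | z)) — fails.
  j=4: (!w U[2,3] (y | z)) — fails.
  j=5: (!w U[2,3] (y | z)) — fails.
No j in the window works → until fails.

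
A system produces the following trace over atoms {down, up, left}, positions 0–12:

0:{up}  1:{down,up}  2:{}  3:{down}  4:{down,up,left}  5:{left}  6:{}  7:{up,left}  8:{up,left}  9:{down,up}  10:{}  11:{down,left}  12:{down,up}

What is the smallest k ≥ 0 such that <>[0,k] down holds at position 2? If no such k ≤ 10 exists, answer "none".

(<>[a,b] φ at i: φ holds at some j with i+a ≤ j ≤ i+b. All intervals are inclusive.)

1

Scan j = 2,3,… for down:
  j=2: fails
  j=3: holds
First hit at j=3, so smallest k = 3-2 = 1.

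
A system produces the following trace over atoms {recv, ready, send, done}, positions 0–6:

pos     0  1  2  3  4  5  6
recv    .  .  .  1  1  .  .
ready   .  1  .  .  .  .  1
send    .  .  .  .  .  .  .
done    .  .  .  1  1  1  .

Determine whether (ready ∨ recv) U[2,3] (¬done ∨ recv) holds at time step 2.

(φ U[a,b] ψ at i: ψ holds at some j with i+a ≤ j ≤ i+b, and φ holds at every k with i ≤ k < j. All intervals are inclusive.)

False

Need some j in [4,5] with (¬done ∨ recv), and (ready ∨ recv) at every k in [2,j-1].
  j=4: (¬done ∨ recv) holds, but (ready ∨ recv) fails at k=2 → not this j.
  j=5: (¬done ∨ recv) false.
No j in the window works → until fails.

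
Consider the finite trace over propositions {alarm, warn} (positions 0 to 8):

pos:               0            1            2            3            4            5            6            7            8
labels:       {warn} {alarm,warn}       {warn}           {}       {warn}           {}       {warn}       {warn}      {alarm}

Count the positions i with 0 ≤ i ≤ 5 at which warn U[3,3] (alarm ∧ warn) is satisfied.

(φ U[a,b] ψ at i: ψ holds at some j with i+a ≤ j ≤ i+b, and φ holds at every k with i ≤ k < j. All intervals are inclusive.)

Evaluate at each i in [0,5]:
  i=0: ✗ (no rhs in [3,3])
  i=1: ✗ (no rhs in [4,4])
  i=2: ✗ (no rhs in [5,5])
  i=3: ✗ (no rhs in [6,6])
  i=4: ✗ (no rhs in [7,7])
  i=5: ✗ (no rhs in [8,8])
Positions where it holds: {} → 0.

0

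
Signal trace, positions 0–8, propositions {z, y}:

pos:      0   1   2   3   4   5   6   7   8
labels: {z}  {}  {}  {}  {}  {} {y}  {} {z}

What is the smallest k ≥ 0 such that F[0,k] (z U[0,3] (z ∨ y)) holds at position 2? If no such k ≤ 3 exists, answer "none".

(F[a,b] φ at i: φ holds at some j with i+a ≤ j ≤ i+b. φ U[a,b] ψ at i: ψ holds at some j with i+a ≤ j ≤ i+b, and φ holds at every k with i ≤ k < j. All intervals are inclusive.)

none

Scan j = 2,3,… for (z U[0,3] (z ∨ y)):
  j=2: fails
  j=3: fails
  j=4: fails
  j=5: fails
No j in [2,5] satisfies it → none.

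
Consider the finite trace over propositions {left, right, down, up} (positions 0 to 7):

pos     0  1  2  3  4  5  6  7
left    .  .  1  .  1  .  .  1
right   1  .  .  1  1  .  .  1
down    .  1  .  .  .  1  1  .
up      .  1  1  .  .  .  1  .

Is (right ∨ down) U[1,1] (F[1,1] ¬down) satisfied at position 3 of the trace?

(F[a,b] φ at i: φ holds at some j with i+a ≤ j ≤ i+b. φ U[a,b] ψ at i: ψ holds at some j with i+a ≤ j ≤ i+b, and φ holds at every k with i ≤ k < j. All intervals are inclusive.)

Does not hold

Need some j in [4,4] with F[1,1] ¬down, and (right ∨ down) at every k in [3,j-1].
  j=4: F[1,1] ¬down — fails (none in [5,5]).
No j in the window works → until fails.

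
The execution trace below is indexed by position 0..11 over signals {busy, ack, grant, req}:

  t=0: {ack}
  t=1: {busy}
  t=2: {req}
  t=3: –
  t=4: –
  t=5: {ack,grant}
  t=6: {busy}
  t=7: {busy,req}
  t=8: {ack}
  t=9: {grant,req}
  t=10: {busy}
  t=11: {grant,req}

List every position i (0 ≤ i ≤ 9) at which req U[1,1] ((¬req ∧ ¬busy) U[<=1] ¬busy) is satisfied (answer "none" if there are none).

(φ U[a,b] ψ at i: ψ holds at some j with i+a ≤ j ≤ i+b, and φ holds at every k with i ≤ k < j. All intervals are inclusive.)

2, 7

Evaluate at each i in [0,9]:
  i=0: ✗ (no rhs in [1,1])
  i=1: ✗ (lhs fails at k=1 before rhs at j=2)
  i=2: ✓ (rhs at j=3; lhs holds on [2,2])
  i=3: ✗ (lhs fails at k=3 before rhs at j=4)
  i=4: ✗ (lhs fails at k=4 before rhs at j=5)
  i=5: ✗ (no rhs in [6,6])
  i=6: ✗ (no rhs in [7,7])
  i=7: ✓ (rhs at j=8; lhs holds on [7,7])
  i=8: ✗ (lhs fails at k=8 before rhs at j=9)
  i=9: ✗ (no rhs in [10,10])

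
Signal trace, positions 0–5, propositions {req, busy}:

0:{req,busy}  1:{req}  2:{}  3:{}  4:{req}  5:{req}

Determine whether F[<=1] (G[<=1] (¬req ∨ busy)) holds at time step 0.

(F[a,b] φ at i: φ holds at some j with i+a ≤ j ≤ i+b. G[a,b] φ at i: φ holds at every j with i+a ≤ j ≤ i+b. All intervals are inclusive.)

Check G[<=1] (¬req ∨ busy) at each j in [0,1]:
  j=0: fails at 1
  j=1: fails at 1
No position in the window satisfies it → formula fails.

No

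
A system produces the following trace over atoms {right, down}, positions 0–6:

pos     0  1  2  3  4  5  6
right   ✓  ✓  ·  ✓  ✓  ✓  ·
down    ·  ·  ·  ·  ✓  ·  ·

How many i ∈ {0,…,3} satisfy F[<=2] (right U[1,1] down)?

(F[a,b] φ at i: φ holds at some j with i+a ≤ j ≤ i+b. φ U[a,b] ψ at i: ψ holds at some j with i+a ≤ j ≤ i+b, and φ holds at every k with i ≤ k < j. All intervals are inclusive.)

3

Evaluate at each i in [0,3]:
  i=0: ✗ (none in [0,2])
  i=1: ✓ (witness j=3)
  i=2: ✓ (witness j=3)
  i=3: ✓ (witness j=3)
Positions where it holds: {1, 2, 3} → 3.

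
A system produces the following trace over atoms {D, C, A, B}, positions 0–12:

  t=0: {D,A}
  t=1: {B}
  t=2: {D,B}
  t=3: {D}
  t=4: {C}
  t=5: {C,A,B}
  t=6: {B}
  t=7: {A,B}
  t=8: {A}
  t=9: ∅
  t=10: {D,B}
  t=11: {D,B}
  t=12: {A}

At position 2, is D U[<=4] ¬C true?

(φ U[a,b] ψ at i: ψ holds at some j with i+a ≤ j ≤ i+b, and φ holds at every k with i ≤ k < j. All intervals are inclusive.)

True

Need some j in [2,6] with ¬C, and D at every k in [2,j-1].
  j=2: ¬C holds; no prefix to check → satisfied.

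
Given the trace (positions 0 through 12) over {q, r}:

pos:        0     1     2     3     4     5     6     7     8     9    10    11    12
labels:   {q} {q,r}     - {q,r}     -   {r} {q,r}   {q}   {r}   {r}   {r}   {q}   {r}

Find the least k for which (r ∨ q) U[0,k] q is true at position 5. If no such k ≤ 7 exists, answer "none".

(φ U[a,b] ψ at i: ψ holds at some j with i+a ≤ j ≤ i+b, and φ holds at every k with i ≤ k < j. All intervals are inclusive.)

Need earliest j ≥ 5 with q, and (r ∨ q) at every k in [5,j-1].
  j=5: rhs fails.
  j=6: rhs holds; lhs holds on [5,5]. k = 1.

1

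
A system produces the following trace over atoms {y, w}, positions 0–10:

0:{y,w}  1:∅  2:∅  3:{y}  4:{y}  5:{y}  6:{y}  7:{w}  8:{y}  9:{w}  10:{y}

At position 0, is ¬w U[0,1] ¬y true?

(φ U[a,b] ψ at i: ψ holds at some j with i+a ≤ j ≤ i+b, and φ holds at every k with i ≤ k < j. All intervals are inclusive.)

Need some j in [0,1] with ¬y, and ¬w at every k in [0,j-1].
  j=0: ¬y false.
  j=1: ¬y holds, but ¬w fails at k=0 → not this j.
No j in the window works → until fails.

Does not hold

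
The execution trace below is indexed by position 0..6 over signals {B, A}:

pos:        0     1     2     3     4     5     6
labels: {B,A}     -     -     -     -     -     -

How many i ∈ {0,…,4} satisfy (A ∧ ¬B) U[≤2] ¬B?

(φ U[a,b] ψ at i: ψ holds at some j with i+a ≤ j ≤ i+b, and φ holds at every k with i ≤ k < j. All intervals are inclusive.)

4

Evaluate at each i in [0,4]:
  i=0: ✗ (lhs fails at k=0 before rhs at j=1)
  i=1: ✓ (rhs at j=1)
  i=2: ✓ (rhs at j=2)
  i=3: ✓ (rhs at j=3)
  i=4: ✓ (rhs at j=4)
Positions where it holds: {1, 2, 3, 4} → 4.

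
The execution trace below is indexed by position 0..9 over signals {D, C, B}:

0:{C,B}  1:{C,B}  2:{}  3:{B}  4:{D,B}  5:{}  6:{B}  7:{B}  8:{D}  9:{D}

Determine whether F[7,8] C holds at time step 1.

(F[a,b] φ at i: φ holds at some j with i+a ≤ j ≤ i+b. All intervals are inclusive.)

Check C at each j in [8,9]:
  j=8: false
  j=9: false
No position in the window satisfies it → formula fails.

Does not hold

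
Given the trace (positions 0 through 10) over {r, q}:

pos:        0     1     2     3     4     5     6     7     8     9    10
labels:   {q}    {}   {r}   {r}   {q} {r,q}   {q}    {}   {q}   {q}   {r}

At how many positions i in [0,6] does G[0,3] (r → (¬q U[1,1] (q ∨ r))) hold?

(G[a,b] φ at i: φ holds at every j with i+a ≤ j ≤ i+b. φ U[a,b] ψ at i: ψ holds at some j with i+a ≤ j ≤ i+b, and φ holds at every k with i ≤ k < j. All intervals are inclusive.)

Evaluate at each i in [0,6]:
  i=0: ✓ (all of [0,3])
  i=1: ✓ (all of [1,4])
  i=2: ✗ (fails at j=5)
  i=3: ✗ (fails at j=5)
  i=4: ✗ (fails at j=5)
  i=5: ✗ (fails at j=5)
  i=6: ✓ (all of [6,9])
Positions where it holds: {0, 1, 6} → 3.

3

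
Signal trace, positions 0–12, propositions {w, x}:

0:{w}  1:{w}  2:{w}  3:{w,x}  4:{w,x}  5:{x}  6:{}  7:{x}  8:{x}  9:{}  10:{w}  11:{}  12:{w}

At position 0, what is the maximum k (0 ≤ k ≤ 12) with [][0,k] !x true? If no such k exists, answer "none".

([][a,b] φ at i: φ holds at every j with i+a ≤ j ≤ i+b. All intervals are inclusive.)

2

!x must hold from j=0 onward; find where it first fails.
  j=0: holds
  j=1: holds
  j=2: holds
  j=3: fails
Holds on [0,2], so largest k = 2.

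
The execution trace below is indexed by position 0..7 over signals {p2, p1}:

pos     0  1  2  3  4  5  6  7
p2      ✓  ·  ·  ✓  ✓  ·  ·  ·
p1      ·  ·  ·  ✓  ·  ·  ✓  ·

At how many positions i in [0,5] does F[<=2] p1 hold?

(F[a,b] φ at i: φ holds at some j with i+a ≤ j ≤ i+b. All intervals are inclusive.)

Evaluate at each i in [0,5]:
  i=0: ✗ (none in [0,2])
  i=1: ✓ (witness j=3)
  i=2: ✓ (witness j=3)
  i=3: ✓ (witness j=3)
  i=4: ✓ (witness j=6)
  i=5: ✓ (witness j=6)
Positions where it holds: {1, 2, 3, 4, 5} → 5.

5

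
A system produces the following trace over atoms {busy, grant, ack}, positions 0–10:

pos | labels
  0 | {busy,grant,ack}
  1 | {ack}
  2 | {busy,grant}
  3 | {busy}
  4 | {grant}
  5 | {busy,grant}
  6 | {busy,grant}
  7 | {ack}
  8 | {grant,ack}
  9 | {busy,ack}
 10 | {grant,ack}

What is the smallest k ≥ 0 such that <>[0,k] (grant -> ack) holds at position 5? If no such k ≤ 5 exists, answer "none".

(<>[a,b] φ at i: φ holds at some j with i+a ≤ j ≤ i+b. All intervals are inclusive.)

2

Scan j = 5,6,… for (grant -> ack):
  j=5: fails
  j=6: fails
  j=7: holds
First hit at j=7, so smallest k = 7-5 = 2.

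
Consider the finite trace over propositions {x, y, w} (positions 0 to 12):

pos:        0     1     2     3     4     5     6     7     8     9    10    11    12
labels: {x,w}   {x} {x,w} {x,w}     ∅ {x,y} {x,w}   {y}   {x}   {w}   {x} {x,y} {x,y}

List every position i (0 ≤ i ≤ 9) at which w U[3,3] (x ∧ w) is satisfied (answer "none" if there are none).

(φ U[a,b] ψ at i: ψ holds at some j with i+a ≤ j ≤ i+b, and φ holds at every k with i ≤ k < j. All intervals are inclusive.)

none

Evaluate at each i in [0,9]:
  i=0: ✗ (lhs fails at k=1 before rhs at j=3)
  i=1: ✗ (no rhs in [4,4])
  i=2: ✗ (no rhs in [5,5])
  i=3: ✗ (lhs fails at k=4 before rhs at j=6)
  i=4: ✗ (no rhs in [7,7])
  i=5: ✗ (no rhs in [8,8])
  i=6: ✗ (no rhs in [9,9])
  i=7: ✗ (no rhs in [10,10])
  i=8: ✗ (no rhs in [11,11])
  i=9: ✗ (no rhs in [12,12])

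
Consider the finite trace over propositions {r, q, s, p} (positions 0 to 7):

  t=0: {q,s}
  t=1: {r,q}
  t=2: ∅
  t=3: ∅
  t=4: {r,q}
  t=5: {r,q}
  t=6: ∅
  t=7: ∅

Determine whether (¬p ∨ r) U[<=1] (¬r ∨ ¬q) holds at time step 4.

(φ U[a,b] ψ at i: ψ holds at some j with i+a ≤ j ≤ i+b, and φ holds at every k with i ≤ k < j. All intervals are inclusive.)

Need some j in [4,5] with (¬r ∨ ¬q), and (¬p ∨ r) at every k in [4,j-1].
  j=4: (¬r ∨ ¬q) false.
  j=5: (¬r ∨ ¬q) false.
No j in the window works → until fails.

No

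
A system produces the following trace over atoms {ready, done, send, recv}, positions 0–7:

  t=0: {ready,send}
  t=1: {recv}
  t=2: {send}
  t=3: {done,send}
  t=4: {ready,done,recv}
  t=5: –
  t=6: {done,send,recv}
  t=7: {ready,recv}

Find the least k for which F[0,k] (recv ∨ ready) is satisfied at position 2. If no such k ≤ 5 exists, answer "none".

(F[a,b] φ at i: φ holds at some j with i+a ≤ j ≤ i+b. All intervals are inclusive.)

2

Scan j = 2,3,… for (recv ∨ ready):
  j=2: fails
  j=3: fails
  j=4: holds
First hit at j=4, so smallest k = 4-2 = 2.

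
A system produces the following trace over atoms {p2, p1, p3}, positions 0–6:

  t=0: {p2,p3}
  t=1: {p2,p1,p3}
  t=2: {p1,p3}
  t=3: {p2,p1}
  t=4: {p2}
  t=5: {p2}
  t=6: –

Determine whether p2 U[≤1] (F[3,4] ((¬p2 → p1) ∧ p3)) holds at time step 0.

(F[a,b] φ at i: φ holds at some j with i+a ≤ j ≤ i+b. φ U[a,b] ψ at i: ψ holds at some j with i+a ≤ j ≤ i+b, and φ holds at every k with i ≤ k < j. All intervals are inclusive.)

Need some j in [0,1] with F[3,4] ((¬p2 → p1) ∧ p3), and p2 at every k in [0,j-1].
  j=0: F[3,4] ((¬p2 → p1) ∧ p3) — fails (none in [3,4]).
  j=1: F[3,4] ((¬p2 → p1) ∧ p3) — fails (none in [4,5]).
No j in the window works → until fails.

Does not hold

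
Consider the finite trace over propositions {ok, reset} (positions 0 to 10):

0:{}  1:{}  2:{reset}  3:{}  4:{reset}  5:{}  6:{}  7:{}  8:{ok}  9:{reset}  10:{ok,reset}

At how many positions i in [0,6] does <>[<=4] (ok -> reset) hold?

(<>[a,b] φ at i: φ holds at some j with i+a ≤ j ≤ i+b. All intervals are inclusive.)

7

Evaluate at each i in [0,6]:
  i=0: ✓ (witness j=0)
  i=1: ✓ (witness j=1)
  i=2: ✓ (witness j=2)
  i=3: ✓ (witness j=3)
  i=4: ✓ (witness j=4)
  i=5: ✓ (witness j=5)
  i=6: ✓ (witness j=6)
Positions where it holds: {0, 1, 2, 3, 4, 5, 6} → 7.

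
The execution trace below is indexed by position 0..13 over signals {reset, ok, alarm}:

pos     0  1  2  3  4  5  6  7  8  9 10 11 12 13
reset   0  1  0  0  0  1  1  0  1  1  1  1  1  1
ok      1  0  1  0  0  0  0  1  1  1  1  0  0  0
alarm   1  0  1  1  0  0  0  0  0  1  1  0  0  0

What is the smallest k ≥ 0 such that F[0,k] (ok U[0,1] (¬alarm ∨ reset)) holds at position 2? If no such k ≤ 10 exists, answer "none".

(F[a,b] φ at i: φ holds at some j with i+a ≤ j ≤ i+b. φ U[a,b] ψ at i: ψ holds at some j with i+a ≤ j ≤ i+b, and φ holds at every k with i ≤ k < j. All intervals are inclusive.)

2

Scan j = 2,3,… for (ok U[0,1] (¬alarm ∨ reset)):
  j=2: fails
  j=3: fails
  j=4: holds
First hit at j=4, so smallest k = 4-2 = 2.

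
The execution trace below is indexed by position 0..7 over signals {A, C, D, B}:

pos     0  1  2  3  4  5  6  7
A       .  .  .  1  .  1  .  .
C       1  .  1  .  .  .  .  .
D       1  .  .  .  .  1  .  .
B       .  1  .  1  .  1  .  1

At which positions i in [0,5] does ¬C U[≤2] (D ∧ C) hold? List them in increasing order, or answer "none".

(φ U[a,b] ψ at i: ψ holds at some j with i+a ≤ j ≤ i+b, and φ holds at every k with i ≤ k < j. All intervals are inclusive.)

0

Evaluate at each i in [0,5]:
  i=0: ✓ (rhs at j=0)
  i=1: ✗ (no rhs in [1,3])
  i=2: ✗ (no rhs in [2,4])
  i=3: ✗ (no rhs in [3,5])
  i=4: ✗ (no rhs in [4,6])
  i=5: ✗ (no rhs in [5,7])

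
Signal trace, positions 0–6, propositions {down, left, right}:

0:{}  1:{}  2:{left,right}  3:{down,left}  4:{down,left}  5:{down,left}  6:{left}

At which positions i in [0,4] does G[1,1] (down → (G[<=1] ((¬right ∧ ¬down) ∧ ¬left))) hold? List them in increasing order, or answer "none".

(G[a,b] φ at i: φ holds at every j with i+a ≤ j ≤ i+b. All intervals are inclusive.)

0, 1

Evaluate at each i in [0,4]:
  i=0: ✓ (all of [1,1])
  i=1: ✓ (all of [2,2])
  i=2: ✗ (fails at j=3)
  i=3: ✗ (fails at j=4)
  i=4: ✗ (fails at j=5)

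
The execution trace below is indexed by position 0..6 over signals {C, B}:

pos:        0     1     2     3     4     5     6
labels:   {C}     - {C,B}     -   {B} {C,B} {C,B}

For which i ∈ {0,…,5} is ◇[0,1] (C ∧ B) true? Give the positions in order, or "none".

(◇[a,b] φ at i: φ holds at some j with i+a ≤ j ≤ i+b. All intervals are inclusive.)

Evaluate at each i in [0,5]:
  i=0: ✗ (none in [0,1])
  i=1: ✓ (witness j=2)
  i=2: ✓ (witness j=2)
  i=3: ✗ (none in [3,4])
  i=4: ✓ (witness j=5)
  i=5: ✓ (witness j=5)

1, 2, 4, 5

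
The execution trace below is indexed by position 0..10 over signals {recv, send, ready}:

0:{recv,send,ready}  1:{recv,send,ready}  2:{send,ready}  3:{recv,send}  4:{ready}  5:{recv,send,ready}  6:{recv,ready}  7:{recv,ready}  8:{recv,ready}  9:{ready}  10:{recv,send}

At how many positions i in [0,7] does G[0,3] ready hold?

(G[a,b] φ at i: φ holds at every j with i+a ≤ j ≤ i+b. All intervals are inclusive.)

Evaluate at each i in [0,7]:
  i=0: ✗ (fails at j=3)
  i=1: ✗ (fails at j=3)
  i=2: ✗ (fails at j=3)
  i=3: ✗ (fails at j=3)
  i=4: ✓ (all of [4,7])
  i=5: ✓ (all of [5,8])
  i=6: ✓ (all of [6,9])
  i=7: ✗ (fails at j=10)
Positions where it holds: {4, 5, 6} → 3.

3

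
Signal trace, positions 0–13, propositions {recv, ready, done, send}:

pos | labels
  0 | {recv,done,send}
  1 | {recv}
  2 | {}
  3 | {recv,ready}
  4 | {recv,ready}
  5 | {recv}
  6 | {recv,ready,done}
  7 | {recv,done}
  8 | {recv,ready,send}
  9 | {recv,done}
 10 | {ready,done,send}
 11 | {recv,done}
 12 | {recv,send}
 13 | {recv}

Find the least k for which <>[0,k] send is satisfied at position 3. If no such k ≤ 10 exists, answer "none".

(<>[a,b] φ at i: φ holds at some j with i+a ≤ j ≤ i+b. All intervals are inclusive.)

5

Scan j = 3,4,… for send:
  j=3: fails
  j=4: fails
  j=5: fails
  j=6: fails
  j=7: fails
  j=8: holds
First hit at j=8, so smallest k = 8-3 = 5.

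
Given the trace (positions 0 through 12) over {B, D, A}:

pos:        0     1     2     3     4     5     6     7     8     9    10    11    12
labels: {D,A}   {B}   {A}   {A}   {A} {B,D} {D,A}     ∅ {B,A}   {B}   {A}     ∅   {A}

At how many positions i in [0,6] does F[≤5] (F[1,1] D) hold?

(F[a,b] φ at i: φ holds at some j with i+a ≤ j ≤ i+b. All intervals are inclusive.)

Evaluate at each i in [0,6]:
  i=0: ✓ (witness j=4)
  i=1: ✓ (witness j=4)
  i=2: ✓ (witness j=4)
  i=3: ✓ (witness j=4)
  i=4: ✓ (witness j=4)
  i=5: ✓ (witness j=5)
  i=6: ✗ (none in [6,11])
Positions where it holds: {0, 1, 2, 3, 4, 5} → 6.

6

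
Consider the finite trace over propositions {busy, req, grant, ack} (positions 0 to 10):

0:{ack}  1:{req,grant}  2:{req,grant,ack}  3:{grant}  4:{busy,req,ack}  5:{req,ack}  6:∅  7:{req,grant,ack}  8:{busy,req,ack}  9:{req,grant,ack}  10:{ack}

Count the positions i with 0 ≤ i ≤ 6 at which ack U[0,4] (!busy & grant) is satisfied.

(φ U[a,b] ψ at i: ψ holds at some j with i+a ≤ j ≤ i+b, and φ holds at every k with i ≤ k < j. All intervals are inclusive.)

Evaluate at each i in [0,6]:
  i=0: ✓ (rhs at j=1; lhs holds on [0,0])
  i=1: ✓ (rhs at j=1)
  i=2: ✓ (rhs at j=2)
  i=3: ✓ (rhs at j=3)
  i=4: ✗ (lhs fails at k=6 before rhs at j=7)
  i=5: ✗ (lhs fails at k=6 before rhs at j=7)
  i=6: ✗ (lhs fails at k=6 before rhs at j=7)
Positions where it holds: {0, 1, 2, 3} → 4.

4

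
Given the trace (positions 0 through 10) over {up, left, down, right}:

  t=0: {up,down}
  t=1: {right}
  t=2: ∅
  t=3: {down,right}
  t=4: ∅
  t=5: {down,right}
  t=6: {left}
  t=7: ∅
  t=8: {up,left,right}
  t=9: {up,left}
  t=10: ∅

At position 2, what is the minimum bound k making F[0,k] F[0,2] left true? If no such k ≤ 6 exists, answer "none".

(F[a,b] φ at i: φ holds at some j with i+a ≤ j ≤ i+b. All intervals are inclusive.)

2

Scan j = 2,3,… for F[0,2] left:
  j=2: fails
  j=3: fails
  j=4: holds
First hit at j=4, so smallest k = 4-2 = 2.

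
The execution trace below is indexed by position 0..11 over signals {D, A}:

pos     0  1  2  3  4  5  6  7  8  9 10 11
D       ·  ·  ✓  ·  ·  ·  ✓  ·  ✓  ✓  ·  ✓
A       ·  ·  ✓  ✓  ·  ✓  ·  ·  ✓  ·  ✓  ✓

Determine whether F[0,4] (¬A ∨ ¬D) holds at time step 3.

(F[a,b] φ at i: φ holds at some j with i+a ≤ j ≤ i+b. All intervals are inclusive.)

Check (¬A ∨ ¬D) at each j in [3,7]:
  j=3: true
  j=4: true
  j=5: true
  j=6: true
  j=7: true
Found at j=3 → formula holds.

True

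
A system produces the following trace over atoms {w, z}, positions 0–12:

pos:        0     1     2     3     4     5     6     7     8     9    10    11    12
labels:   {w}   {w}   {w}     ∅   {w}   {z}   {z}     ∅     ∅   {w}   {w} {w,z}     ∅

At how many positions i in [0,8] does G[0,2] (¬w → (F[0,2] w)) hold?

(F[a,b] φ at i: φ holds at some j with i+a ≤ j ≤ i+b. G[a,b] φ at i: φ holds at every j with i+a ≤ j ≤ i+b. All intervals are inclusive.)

5

Evaluate at each i in [0,8]:
  i=0: ✓ (all of [0,2])
  i=1: ✓ (all of [1,3])
  i=2: ✓ (all of [2,4])
  i=3: ✗ (fails at j=5)
  i=4: ✗ (fails at j=5)
  i=5: ✗ (fails at j=5)
  i=6: ✗ (fails at j=6)
  i=7: ✓ (all of [7,9])
  i=8: ✓ (all of [8,10])
Positions where it holds: {0, 1, 2, 7, 8} → 5.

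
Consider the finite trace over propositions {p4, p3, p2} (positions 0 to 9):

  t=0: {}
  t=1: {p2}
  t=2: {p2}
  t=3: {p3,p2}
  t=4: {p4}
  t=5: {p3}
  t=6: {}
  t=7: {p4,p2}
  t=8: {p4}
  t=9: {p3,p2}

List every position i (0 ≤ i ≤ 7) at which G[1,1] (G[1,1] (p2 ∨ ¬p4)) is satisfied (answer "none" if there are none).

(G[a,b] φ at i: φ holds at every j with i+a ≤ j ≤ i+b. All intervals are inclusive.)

0, 1, 3, 4, 5, 7

Evaluate at each i in [0,7]:
  i=0: ✓ (all of [1,1])
  i=1: ✓ (all of [2,2])
  i=2: ✗ (fails at j=3)
  i=3: ✓ (all of [4,4])
  i=4: ✓ (all of [5,5])
  i=5: ✓ (all of [6,6])
  i=6: ✗ (fails at j=7)
  i=7: ✓ (all of [8,8])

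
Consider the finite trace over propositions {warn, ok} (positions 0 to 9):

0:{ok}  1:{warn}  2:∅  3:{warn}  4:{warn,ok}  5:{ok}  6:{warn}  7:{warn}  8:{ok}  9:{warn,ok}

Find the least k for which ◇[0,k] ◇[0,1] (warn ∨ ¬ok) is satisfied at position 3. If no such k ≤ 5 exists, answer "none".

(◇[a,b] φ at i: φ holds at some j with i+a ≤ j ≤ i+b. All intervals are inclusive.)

0

Scan j = 3,4,… for ◇[0,1] (warn ∨ ¬ok):
  j=3: holds
First hit at j=3, so smallest k = 3-3 = 0.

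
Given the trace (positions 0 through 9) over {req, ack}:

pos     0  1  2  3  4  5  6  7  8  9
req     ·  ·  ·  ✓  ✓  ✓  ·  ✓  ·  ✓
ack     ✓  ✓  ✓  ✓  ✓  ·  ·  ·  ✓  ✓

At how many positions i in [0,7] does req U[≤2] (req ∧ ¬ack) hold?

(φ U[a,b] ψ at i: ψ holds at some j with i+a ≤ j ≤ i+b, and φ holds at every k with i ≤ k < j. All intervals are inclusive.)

4

Evaluate at each i in [0,7]:
  i=0: ✗ (no rhs in [0,2])
  i=1: ✗ (no rhs in [1,3])
  i=2: ✗ (no rhs in [2,4])
  i=3: ✓ (rhs at j=5; lhs holds on [3,4])
  i=4: ✓ (rhs at j=5; lhs holds on [4,4])
  i=5: ✓ (rhs at j=5)
  i=6: ✗ (lhs fails at k=6 before rhs at j=7)
  i=7: ✓ (rhs at j=7)
Positions where it holds: {3, 4, 5, 7} → 4.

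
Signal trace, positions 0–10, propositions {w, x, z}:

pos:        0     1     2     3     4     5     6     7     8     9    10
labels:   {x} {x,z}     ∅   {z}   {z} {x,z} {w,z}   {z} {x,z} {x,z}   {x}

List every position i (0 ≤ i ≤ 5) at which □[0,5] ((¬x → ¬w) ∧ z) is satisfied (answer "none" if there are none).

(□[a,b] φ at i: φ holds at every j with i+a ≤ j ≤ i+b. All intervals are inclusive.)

none

Evaluate at each i in [0,5]:
  i=0: ✗ (fails at j=0)
  i=1: ✗ (fails at j=2)
  i=2: ✗ (fails at j=2)
  i=3: ✗ (fails at j=6)
  i=4: ✗ (fails at j=6)
  i=5: ✗ (fails at j=6)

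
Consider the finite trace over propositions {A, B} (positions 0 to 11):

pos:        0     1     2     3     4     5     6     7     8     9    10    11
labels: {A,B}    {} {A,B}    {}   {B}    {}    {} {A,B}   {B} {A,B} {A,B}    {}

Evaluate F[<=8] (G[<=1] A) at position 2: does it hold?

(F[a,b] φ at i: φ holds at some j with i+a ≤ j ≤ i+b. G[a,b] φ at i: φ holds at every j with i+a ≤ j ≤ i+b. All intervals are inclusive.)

Check G[<=1] A at each j in [2,10]:
  j=2: fails at 3
  j=3: fails at 3
  j=4: fails at 4
  j=5: fails at 5
  j=6: fails at 6
  j=7: fails at 8
  j=8: fails at 8
  j=9: holds on [9,10]
  j=10: fails at 11
Found at j=9 → formula holds.

Yes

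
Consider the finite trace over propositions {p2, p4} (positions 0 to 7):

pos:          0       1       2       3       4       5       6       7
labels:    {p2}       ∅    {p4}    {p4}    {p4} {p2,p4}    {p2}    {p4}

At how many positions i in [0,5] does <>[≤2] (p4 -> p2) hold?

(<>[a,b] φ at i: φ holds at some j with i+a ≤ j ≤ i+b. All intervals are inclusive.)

Evaluate at each i in [0,5]:
  i=0: ✓ (witness j=0)
  i=1: ✓ (witness j=1)
  i=2: ✗ (none in [2,4])
  i=3: ✓ (witness j=5)
  i=4: ✓ (witness j=5)
  i=5: ✓ (witness j=5)
Positions where it holds: {0, 1, 3, 4, 5} → 5.

5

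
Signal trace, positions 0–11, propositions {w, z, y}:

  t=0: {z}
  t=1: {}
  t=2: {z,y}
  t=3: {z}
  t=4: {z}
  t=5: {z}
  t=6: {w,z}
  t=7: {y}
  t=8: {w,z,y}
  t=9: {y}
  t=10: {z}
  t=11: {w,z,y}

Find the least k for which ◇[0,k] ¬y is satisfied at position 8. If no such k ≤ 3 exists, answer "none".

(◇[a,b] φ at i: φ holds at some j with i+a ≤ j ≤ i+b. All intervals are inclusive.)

Scan j = 8,9,… for ¬y:
  j=8: fails
  j=9: fails
  j=10: holds
First hit at j=10, so smallest k = 10-8 = 2.

2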